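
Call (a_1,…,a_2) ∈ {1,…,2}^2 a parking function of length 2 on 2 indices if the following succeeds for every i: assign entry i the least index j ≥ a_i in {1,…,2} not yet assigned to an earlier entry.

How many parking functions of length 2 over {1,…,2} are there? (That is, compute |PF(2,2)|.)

3

|PF| = 1·3^1 = 1·3 = 3 (Pollak)
Check (2,1) → sorted (1,2): b_i ≤ i ∀i, a PF.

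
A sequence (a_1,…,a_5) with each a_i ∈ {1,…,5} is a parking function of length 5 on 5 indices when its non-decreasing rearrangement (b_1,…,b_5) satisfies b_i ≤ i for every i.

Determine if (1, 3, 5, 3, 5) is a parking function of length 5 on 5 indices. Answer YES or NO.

NO

Order a: b = (1, 3, 3, 5, 5).
  b_1=1 ≤ 1
  b_2=3 > 2
  fails at i=2 ⇒ NO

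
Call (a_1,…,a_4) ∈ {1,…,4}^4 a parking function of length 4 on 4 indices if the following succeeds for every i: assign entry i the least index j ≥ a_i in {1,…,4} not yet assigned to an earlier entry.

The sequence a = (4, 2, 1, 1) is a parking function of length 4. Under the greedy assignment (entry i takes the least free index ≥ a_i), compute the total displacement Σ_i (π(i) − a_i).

Σπ = 10 ({1..4} each once); Σa = 4+2+1+1 = 8; disp = 10−8 = 2.

2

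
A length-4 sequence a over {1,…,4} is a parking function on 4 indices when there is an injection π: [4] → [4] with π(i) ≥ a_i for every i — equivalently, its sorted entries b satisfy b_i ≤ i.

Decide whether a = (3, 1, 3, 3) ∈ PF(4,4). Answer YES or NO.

Sorted: b = (1, 3, 3, 3).
  b_1=1 ≤ 1
  b_2=3 > 2
  fails at i=2 ⇒ NO

NO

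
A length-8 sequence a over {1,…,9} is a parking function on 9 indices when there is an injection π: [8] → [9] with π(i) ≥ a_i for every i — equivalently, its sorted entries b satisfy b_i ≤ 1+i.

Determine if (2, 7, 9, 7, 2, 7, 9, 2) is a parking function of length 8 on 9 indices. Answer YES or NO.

NO

Order a: b = (2, 2, 2, 7, 7, 7, 9, 9).
  b_1=2 ≤ 2
  b_2=2 ≤ 3
  b_3=2 ≤ 4
  b_4=7 > 5
  fails at i=4 ⇒ NO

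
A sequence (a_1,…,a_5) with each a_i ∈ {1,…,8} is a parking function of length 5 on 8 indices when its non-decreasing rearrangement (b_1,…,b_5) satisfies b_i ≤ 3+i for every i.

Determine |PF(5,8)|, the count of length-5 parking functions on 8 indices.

|PF| = (9−5)·9^(5−1) = 4·6561 = 26244 (Pollak)
E.g. (6,3,1,1,8) → sorted (1,1,3,6,8): b_i ≤ 3+i ∀i, a PF.

26244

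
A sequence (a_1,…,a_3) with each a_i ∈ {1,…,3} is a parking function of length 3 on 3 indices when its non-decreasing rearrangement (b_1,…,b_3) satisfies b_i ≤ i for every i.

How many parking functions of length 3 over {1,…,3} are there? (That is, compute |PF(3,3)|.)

16

|PF(3,3)| = 1·4^2 = 1 · 16 = 16
Check (1,3,1) → sorted (1,1,3): b_i ≤ i ∀i, a PF.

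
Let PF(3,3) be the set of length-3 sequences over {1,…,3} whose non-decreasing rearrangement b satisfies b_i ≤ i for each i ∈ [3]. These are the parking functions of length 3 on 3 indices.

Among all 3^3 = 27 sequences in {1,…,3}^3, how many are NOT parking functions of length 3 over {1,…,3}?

|PF(3,3)| = (3−3+1)·(3+1)^(3−1) = 1 · 16 = 16 (Pollak)
One tuple (3,2,3) → sorted (2,3,3): b_1=2>1, not a PF.
Total 27; non-PF = 27−16 = 11

11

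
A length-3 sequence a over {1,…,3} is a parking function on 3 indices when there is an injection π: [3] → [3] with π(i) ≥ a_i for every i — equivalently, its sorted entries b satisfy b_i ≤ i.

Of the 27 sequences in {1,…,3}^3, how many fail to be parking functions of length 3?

11

|PF(3,3)| = (4−3)·4^(3−1) = 1 · 16 = 16 (Pollak)
One tuple (2,2,3) → sorted (2,2,3): b_1=2>1, not a PF.
So 27 − 16 = 11 fail.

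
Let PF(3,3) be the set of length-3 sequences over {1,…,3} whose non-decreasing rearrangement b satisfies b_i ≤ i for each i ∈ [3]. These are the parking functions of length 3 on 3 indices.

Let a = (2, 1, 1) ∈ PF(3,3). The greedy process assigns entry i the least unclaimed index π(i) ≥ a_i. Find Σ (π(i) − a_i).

2

Σπ(i) = 1+…+3 = 6; Σa = 2+1+1 = 4; disp = 6−4 = 2.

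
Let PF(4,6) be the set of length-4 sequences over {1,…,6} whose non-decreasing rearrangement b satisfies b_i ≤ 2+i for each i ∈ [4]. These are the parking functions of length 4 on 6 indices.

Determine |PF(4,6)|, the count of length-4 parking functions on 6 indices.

1029

Count = (7−4)·7^(4−1) = 3 · 343 = 1029 (Konheim–Weiss)
E.g. (4,2,2,5) → sorted (2,2,4,5): b_i ≤ 2+i ∀i, a PF.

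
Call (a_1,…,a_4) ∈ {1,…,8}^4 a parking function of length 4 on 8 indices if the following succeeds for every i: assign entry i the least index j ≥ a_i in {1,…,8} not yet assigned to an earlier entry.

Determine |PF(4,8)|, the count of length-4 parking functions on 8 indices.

3645

Count = (8+1−4)·(8+1)^{4−1} = 5·729 = 3645 (Konheim–Weiss)
E.g. (8,7,4,6) → sorted (4,6,7,8): b_i ≤ 4+i ∀i, a PF.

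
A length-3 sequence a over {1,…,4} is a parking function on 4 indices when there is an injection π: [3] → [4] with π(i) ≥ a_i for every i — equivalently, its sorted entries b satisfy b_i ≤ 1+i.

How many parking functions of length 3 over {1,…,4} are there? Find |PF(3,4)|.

#PF = (4+1−3)·(4+1)^{3−1} = 2·25 = 50 (Pollak)
E.g. (3,1,3) → sorted (1,3,3): b_i ≤ 1+i ∀i, a PF.

50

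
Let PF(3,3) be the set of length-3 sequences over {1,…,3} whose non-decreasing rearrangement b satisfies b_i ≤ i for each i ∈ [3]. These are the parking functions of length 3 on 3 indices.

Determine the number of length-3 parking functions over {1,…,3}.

|PF| = (3+1−3)·(3+1)^{3−1} = 1×16 = 16 (Konheim–Weiss)
Check (1,1,2) → sorted (1,1,2): b_i ≤ i ∀i, a PF.

16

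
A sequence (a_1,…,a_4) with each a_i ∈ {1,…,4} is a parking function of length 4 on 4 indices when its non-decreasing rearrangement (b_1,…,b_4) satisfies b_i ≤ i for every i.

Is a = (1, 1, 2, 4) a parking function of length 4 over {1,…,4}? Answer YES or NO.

Order a: b = (1, 1, 2, 4).
  b_1=1 ≤ 1
  b_2=1 ≤ 2
  b_3=2 ≤ 3
  b_4=4 ≤ 4
All bounds hold ⇒ YES

YES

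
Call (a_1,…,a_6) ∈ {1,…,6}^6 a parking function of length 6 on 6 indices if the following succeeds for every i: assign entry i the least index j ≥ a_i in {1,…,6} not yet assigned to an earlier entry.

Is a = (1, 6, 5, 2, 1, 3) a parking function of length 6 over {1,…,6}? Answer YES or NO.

YES

Order a: b = (1, 1, 2, 3, 5, 6).
  b_1=1 ≤ 1
  b_2=1 ≤ 2
  b_3=2 ≤ 3
  b_4=3 ≤ 4
  b_5=5 ≤ 5
  b_6=6 ≤ 6
All bounds hold ⇒ YES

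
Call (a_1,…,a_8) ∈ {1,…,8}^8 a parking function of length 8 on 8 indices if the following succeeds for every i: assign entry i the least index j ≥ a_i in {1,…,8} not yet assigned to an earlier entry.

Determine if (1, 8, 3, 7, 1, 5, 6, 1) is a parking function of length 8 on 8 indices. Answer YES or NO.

Order a: b = (1, 1, 1, 3, 5, 6, 7, 8).
  b_1=1 ≤ 1
  b_2=1 ≤ 2
  b_3=1 ≤ 3
  b_4=3 ≤ 4
  b_5=5 ≤ 5
  b_6=6 ≤ 6
  b_7=7 ≤ 7
  b_8=8 ≤ 8
All bounds hold ⇒ YES

YES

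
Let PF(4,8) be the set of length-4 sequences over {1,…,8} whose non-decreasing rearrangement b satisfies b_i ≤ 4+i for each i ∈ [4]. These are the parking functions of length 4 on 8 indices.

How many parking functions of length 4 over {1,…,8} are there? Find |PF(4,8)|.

3645

|PF(4,8)| = (8+1−4)·(8+1)^{4−1} = 5·729 = 3645 (Konheim–Weiss)
E.g. (2,3,2,5) → sorted (2,2,3,5): b_i ≤ 4+i ∀i, a PF.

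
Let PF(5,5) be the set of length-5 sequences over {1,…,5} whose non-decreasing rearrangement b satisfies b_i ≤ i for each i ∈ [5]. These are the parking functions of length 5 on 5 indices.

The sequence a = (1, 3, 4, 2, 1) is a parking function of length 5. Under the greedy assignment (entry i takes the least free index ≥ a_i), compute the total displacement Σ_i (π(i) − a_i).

4

Σπ = 15 ({1..5} each once); Σa = 1+3+4+2+1 = 11; disp = 15−11 = 4.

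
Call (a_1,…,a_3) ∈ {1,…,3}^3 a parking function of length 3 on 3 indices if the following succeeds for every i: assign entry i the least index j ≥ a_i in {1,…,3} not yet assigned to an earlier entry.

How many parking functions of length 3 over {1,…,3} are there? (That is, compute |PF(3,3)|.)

|PF(3,3)| = 1·4^2 = 1 · 16 = 16 (Konheim–Weiss)
Check (2,1,2) → sorted (1,2,2): b_i ≤ i ∀i, a PF.

16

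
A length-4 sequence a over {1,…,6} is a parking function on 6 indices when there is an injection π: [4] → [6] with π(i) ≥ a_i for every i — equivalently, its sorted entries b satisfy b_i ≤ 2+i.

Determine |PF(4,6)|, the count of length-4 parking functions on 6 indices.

1029

|PF(4,6)| = 3·7^3 = 3·343 = 1029 [KW]
Example (4,3,1,6) → sorted (1,3,4,6): b_i ≤ 2+i ∀i, a PF.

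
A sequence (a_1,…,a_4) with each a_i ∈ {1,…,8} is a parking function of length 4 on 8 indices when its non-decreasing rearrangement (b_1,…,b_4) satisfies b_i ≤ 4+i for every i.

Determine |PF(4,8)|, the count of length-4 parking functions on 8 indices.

3645

|PF(4,8)| = 5·9^3 = 5·729 = 3645 [KW]
Check (3,3,3,3) → sorted (3,3,3,3): b_i ≤ 4+i ∀i, a PF.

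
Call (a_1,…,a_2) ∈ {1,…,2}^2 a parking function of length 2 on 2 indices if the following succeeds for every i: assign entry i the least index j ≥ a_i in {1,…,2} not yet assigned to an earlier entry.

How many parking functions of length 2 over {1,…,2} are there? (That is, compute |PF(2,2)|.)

3

#PF = (2−2+1)·(2+1)^(2−1) = 1×3 = 3 [KW]
E.g. (1,1) → sorted (1,1): b_i ≤ i ∀i, a PF.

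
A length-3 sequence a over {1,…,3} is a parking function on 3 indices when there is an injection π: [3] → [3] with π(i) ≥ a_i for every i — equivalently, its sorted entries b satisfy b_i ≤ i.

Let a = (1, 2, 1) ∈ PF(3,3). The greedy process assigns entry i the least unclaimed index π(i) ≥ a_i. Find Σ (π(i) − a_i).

2

Σπ = 3·4/2 = 6 (π permutes [3]); Σa = 1+2+1 = 4; disp = 6−4 = 2.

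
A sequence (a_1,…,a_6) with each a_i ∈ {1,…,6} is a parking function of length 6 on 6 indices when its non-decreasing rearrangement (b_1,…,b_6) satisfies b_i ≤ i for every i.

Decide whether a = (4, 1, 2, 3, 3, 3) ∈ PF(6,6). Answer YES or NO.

YES

Sorted: b = (1, 2, 3, 3, 3, 4).
  b_1=1 ≤ 1
  b_2=2 ≤ 2
  b_3=3 ≤ 3
  b_4=3 ≤ 4
  b_5=3 ≤ 5
  b_6=4 ≤ 6
All bounds hold ⇒ YES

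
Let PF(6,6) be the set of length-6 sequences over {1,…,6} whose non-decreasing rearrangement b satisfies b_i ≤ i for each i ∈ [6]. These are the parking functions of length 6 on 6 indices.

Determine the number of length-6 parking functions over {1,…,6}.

|PF(6,6)| = (6−6+1)·(6+1)^(6−1) = 1·16807 = 16807 [KW]
Example (4,3,1,6,3,1) → sorted (1,1,3,3,4,6): b_i ≤ i ∀i, a PF.

16807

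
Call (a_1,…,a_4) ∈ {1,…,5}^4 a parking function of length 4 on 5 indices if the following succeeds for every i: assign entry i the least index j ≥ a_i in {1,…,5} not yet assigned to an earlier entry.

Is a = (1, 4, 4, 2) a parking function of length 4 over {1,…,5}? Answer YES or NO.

Sorted: b = (1, 2, 4, 4).
  b_1=1 ≤ 2
  b_2=2 ≤ 3
  b_3=4 ≤ 4
  b_4=4 ≤ 5
All bounds hold ⇒ YES

YES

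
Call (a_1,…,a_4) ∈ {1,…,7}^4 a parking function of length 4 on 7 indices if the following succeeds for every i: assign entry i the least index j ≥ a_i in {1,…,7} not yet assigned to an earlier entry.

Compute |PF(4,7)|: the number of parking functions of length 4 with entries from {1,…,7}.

2048

Count = 4·8^3 = 4·512 = 2048 (Konheim–Weiss)
One tuple (3,2,3,3) → sorted (2,3,3,3): b_i ≤ 3+i ∀i, a PF.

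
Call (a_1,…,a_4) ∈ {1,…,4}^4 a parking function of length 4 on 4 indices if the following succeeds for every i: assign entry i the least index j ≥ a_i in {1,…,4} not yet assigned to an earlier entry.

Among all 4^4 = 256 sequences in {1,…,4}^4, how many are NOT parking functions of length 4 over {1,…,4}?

|PF(4,4)| = (4+1−4)·(4+1)^{4−1} = 1 · 125 = 125 [KW]
One tuple (4,4,1,4) → sorted (1,4,4,4): b_2=4>2, not a PF.
Total 256; non-PF = 256−125 = 131

131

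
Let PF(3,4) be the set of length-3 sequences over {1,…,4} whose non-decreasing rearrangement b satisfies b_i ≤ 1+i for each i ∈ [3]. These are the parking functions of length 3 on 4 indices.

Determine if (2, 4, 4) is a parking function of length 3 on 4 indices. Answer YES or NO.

Rearranged: b = (2, 4, 4).
  b_1=2 ≤ 2
  b_2=4 > 3
  fails at i=2 ⇒ NO

NO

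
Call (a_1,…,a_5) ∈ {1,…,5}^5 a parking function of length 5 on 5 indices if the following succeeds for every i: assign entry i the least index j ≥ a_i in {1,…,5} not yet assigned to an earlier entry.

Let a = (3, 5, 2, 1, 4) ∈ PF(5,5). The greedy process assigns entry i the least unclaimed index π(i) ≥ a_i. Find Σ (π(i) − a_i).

Σπ = 15 ({1..5} each once); Σa = 3+5+2+1+4 = 15; disp = 15−15 = 0.

0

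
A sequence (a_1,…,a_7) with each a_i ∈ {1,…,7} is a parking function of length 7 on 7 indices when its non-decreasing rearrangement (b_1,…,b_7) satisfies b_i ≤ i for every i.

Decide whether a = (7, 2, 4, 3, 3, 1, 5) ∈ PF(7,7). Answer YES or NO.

YES

Rearranged: b = (1, 2, 3, 3, 4, 5, 7).
  b_1=1 ≤ 1
  b_2=2 ≤ 2
  b_3=3 ≤ 3
  b_4=3 ≤ 4
  b_5=4 ≤ 5
  b_6=5 ≤ 6
  b_7=7 ≤ 7
All bounds hold ⇒ YES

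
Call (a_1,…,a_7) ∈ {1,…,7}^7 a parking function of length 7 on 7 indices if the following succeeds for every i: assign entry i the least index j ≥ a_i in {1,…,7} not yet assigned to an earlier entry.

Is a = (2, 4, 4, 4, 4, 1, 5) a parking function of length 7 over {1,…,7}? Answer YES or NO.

NO

Sorted: b = (1, 2, 4, 4, 4, 4, 5).
  b_1=1 ≤ 1
  b_2=2 ≤ 2
  b_3=4 > 3
  fails at i=3 ⇒ NO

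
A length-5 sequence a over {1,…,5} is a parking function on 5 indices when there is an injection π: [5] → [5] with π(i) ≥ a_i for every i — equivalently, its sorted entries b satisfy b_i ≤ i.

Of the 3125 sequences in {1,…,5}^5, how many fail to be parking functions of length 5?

|PF(5,5)| = (5+1−5)·(5+1)^{5−1} = 1·1296 = 1296
One tuple (3,5,4,2,2) → sorted (2,2,3,4,5): b_1=2>1, not a PF.
So 3125 − 1296 = 1829 fail.

1829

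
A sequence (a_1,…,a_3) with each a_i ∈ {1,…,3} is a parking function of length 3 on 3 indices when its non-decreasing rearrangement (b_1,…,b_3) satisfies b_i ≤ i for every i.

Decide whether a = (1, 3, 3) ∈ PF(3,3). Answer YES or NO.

NO

Order a: b = (1, 3, 3).
  b_1=1 ≤ 1
  b_2=3 > 2
  fails at i=2 ⇒ NO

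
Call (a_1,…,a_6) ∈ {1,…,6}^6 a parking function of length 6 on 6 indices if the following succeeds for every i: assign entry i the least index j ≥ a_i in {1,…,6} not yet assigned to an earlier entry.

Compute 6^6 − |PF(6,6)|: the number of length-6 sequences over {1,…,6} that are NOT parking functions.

|PF| = 1·7^5 = 1 · 16807 = 16807
One tuple (5,4,1,4,6,6) → sorted (1,4,4,5,6,6): b_2=4>2, not a PF.
6^6 − 16807 = 46656 − 16807 = 29849

29849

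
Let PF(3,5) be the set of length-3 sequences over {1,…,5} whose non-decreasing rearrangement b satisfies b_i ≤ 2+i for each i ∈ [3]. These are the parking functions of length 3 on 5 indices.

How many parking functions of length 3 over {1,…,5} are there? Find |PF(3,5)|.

108

|PF(3,5)| = (6−3)·6^(3−1) = 3×36 = 108 (Pollak)
Example (2,5,2) → sorted (2,2,5): b_i ≤ 2+i ∀i, a PF.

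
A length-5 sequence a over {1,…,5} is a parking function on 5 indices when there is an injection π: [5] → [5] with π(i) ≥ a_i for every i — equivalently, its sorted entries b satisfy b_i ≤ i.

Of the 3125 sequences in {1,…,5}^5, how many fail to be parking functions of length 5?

1829

#PF = (5−5+1)·(5+1)^(5−1) = 1·1296 = 1296 (Pollak)
Example (3,5,5,4,3) → sorted (3,3,4,5,5): b_1=3>1, not a PF.
5^5 − 1296 = 3125 − 1296 = 1829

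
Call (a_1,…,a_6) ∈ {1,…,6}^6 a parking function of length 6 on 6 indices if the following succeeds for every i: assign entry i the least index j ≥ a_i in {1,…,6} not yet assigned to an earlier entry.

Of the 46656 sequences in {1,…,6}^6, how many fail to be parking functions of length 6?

29849

Count = 1·7^5 = 1·16807 = 16807 (Pollak)
E.g. (5,3,4,5,6,4) → sorted (3,4,4,5,5,6): b_1=3>1, not a PF.
So 46656 − 16807 = 29849 fail.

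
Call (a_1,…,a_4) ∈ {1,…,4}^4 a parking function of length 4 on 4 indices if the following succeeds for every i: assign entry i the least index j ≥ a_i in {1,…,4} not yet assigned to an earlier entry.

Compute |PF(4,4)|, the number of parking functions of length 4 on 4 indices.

125

#PF = (5−4)·5^(4−1) = 1 · 125 = 125
Check (4,1,3,2) → sorted (1,2,3,4): b_i ≤ i ∀i, a PF.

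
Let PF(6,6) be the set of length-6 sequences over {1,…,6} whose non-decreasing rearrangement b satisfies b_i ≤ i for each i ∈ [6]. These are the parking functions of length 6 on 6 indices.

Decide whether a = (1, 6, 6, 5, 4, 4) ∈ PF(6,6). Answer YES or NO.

NO

Rearranged: b = (1, 4, 4, 5, 6, 6).
  b_1=1 ≤ 1
  b_2=4 > 2
  fails at i=2 ⇒ NO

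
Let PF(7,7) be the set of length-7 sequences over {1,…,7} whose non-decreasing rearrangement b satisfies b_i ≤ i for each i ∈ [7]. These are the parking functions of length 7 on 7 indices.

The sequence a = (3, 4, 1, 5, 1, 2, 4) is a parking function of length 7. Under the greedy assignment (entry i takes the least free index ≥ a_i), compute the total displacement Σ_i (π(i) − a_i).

Σπ = 7·8/2 = 28 (π permutes [7]); Σa = 3+4+1+5+1+2+4 = 20; disp = 28−20 = 8.

8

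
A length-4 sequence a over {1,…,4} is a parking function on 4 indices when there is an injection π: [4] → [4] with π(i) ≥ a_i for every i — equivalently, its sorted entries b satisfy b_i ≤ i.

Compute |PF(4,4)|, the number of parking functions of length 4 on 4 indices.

125

|PF| = 1·5^3 = 1 · 125 = 125 [KW]
E.g. (2,1,4,2) → sorted (1,2,2,4): b_i ≤ i ∀i, a PF.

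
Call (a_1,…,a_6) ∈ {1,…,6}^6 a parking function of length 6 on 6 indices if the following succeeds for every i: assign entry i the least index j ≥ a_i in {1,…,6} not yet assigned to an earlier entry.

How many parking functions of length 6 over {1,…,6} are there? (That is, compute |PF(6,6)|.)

16807

#PF = (6−6+1)·(6+1)^(6−1) = 1·16807 = 16807 [KW]
Example (3,4,2,3,2,1) → sorted (1,2,2,3,3,4): b_i ≤ i ∀i, a PF.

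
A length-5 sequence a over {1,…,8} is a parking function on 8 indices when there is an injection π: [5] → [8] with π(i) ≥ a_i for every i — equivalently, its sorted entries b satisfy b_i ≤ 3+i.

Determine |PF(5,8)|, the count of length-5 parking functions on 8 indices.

#PF = (8−5+1)·(8+1)^(5−1) = 4·6561 = 26244 [KW]
E.g. (5,3,7,3,8) → sorted (3,3,5,7,8): b_i ≤ 3+i ∀i, a PF.

26244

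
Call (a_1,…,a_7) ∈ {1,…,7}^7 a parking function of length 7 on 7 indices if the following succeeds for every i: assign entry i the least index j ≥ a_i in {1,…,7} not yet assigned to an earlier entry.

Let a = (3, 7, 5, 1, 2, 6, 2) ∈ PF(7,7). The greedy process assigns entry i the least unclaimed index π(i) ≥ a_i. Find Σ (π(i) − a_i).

2

Σπ = 7·8/2 = 28 (π permutes [7]); Σa = 3+7+5+1+2+6+2 = 26; disp = 28−26 = 2.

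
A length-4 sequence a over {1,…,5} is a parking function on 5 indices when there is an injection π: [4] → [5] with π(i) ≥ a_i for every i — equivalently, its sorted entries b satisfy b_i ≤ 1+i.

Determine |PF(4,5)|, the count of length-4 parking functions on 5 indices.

432

Count = (5−4+1)·(5+1)^(4−1) = 2 · 216 = 432
E.g. (2,1,4,1) → sorted (1,1,2,4): b_i ≤ 1+i ∀i, a PF.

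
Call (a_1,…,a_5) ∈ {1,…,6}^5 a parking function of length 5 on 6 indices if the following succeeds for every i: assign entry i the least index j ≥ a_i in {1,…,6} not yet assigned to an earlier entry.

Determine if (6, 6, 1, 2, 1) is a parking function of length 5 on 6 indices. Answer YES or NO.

NO

Sorted: b = (1, 1, 2, 6, 6).
  b_1=1 ≤ 2
  b_2=1 ≤ 3
  b_3=2 ≤ 4
  b_4=6 > 5
  fails at i=4 ⇒ NO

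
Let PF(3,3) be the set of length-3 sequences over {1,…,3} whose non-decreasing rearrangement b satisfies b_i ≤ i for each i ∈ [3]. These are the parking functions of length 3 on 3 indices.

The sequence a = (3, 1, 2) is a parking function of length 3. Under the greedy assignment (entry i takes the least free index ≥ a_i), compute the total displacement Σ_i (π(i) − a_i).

Σπ(i) = 1+…+3 = 6; Σa = 3+1+2 = 6; disp = 6−6 = 0.

0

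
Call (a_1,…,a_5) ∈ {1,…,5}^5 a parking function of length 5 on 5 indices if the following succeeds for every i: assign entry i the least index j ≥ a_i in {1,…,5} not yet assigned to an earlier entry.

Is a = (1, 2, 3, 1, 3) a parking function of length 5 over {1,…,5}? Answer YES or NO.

Sorted: b = (1, 1, 2, 3, 3).
  b_1=1 ≤ 1
  b_2=1 ≤ 2
  b_3=2 ≤ 3
  b_4=3 ≤ 4
  b_5=3 ≤ 5
All bounds hold ⇒ YES

YES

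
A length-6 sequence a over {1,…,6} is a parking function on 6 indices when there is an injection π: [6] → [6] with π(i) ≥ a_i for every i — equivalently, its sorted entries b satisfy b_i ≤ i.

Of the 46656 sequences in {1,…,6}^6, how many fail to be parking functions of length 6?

29849

|PF| = (7−6)·7^(6−1) = 1 · 16807 = 16807 (Pollak)
Check (4,5,4,6,4,3) → sorted (3,4,4,4,5,6): b_1=3>1, not a PF.
6^6 − 16807 = 46656 − 16807 = 29849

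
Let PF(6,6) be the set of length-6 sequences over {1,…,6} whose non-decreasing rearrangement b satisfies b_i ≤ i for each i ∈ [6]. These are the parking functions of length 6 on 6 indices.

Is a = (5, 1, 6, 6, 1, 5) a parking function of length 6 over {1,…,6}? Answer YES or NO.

Order a: b = (1, 1, 5, 5, 6, 6).
  b_1=1 ≤ 1
  b_2=1 ≤ 2
  b_3=5 > 3
  fails at i=3 ⇒ NO

NO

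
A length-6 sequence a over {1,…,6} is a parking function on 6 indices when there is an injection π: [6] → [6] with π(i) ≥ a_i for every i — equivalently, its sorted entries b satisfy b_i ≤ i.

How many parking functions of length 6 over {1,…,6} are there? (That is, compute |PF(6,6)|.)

|PF(6,6)| = (6−6+1)·(6+1)^(6−1) = 1·16807 = 16807
Check (1,2,5,3,3,3) → sorted (1,2,3,3,3,5): b_i ≤ i ∀i, a PF.

16807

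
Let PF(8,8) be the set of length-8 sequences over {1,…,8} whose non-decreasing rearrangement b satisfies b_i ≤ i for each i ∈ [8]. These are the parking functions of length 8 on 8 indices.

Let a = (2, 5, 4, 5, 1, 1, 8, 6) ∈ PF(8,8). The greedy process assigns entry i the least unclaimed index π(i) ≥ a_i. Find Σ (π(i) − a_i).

Σπ(i) = 1+…+8 = 36; Σa = 2+5+4+5+1+1+8+6 = 32; disp = 36−32 = 4.

4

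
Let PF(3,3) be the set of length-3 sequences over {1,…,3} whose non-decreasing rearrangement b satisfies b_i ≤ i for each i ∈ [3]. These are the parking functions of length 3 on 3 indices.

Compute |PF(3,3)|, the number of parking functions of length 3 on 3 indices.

Count = (3−3+1)·(3+1)^(3−1) = 1·16 = 16
Example (2,1,3) → sorted (1,2,3): b_i ≤ i ∀i, a PF.

16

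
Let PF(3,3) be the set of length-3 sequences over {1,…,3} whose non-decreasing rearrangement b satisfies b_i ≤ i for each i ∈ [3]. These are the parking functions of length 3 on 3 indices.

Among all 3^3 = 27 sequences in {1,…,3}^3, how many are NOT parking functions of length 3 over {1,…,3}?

|PF| = (4−3)·4^(3−1) = 1 · 16 = 16
Check (2,2,3) → sorted (2,2,3): b_1=2>1, not a PF.
3^3 − 16 = 27 − 16 = 11

11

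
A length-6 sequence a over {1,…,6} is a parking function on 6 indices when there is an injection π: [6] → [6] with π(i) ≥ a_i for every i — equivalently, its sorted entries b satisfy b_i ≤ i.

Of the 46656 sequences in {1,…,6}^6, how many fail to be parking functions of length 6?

29849

|PF(6,6)| = 1·7^5 = 1×16807 = 16807 [KW]
E.g. (5,3,6,2,3,3) → sorted (2,3,3,3,5,6): b_1=2>1, not a PF.
So 46656 − 16807 = 29849 fail.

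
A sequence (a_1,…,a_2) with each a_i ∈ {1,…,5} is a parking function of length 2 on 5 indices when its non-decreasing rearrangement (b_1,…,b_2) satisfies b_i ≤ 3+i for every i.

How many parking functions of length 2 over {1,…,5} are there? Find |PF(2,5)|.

24

|PF(2,5)| = (6−2)·6^(2−1) = 4·6 = 24
Example (1,5) → sorted (1,5): b_i ≤ 3+i ∀i, a PF.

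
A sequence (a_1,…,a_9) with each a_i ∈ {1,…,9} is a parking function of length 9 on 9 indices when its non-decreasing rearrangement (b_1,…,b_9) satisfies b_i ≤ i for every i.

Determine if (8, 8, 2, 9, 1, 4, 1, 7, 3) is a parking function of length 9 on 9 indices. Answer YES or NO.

Order a: b = (1, 1, 2, 3, 4, 7, 8, 8, 9).
  b_1=1 ≤ 1
  b_2=1 ≤ 2
  b_3=2 ≤ 3
  b_4=3 ≤ 4
  b_5=4 ≤ 5
  b_6=7 > 6
  fails at i=6 ⇒ NO

NO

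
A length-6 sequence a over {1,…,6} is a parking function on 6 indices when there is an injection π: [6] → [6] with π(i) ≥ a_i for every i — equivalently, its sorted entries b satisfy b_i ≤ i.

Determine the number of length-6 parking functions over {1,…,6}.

16807

#PF = (6+1−6)·(6+1)^{6−1} = 1×16807 = 16807 (Konheim–Weiss)
Check (1,4,1,3,5,5) → sorted (1,1,3,4,5,5): b_i ≤ i ∀i, a PF.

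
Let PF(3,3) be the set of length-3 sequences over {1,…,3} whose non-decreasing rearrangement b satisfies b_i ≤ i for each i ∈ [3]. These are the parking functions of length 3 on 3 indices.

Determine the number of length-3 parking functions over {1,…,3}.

|PF(3,3)| = (3+1−3)·(3+1)^{3−1} = 1·16 = 16 (Pollak)
E.g. (1,3,1) → sorted (1,1,3): b_i ≤ i ∀i, a PF.

16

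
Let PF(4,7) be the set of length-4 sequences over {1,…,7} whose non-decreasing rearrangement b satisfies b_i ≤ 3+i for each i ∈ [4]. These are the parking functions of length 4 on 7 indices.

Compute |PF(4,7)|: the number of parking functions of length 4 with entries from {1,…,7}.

|PF(4,7)| = (7+1−4)·(7+1)^{4−1} = 4·512 = 2048 (Pollak)
Example (1,5,3,6) → sorted (1,3,5,6): b_i ≤ 3+i ∀i, a PF.

2048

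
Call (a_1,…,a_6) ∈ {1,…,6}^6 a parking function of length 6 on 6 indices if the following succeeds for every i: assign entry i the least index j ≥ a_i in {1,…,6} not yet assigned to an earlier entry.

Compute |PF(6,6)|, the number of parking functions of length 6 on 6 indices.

#PF = (7−6)·7^(6−1) = 1×16807 = 16807 [KW]
Example (1,3,3,6,5,1) → sorted (1,1,3,3,5,6): b_i ≤ i ∀i, a PF.

16807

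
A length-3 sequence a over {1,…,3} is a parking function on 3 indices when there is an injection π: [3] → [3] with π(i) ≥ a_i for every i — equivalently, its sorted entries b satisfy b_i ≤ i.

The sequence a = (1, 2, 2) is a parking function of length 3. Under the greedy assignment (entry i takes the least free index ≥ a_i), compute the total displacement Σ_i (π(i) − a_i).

Σπ(i) = 1+…+3 = 6; Σa = 1+2+2 = 5; disp = 6−5 = 1.

1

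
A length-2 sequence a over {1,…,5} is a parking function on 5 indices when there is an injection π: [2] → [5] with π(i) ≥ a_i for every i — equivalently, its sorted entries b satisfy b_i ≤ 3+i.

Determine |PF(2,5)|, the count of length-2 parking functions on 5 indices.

|PF| = (5−2+1)·(5+1)^(2−1) = 4×6 = 24
One tuple (5,4) → sorted (4,5): b_i ≤ 3+i ∀i, a PF.

24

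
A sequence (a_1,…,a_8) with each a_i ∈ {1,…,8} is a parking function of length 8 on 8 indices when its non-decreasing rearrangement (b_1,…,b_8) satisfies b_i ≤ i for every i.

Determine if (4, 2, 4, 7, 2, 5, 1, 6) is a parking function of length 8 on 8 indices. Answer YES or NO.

Sorted: b = (1, 2, 2, 4, 4, 5, 6, 7).
  b_1=1 ≤ 1
  b_2=2 ≤ 2
  b_3=2 ≤ 3
  b_4=4 ≤ 4
  b_5=4 ≤ 5
  b_6=5 ≤ 6
  b_7=6 ≤ 7
  b_8=7 ≤ 8
All bounds hold ⇒ YES

YES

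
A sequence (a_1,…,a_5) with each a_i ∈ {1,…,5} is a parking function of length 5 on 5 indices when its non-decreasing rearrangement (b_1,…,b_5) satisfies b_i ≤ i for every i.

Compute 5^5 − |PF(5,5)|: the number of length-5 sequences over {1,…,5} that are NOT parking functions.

1829

#PF = (6−5)·6^(5−1) = 1×1296 = 1296
One tuple (5,5,5,2,2) → sorted (2,2,5,5,5): b_1=2>1, not a PF.
Total 3125; non-PF = 3125−1296 = 1829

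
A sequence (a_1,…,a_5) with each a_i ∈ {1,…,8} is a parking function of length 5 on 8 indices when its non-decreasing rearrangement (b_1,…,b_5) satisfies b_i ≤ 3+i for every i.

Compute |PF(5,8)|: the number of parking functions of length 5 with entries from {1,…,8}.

|PF| = (8+1−5)·(8+1)^{5−1} = 4·6561 = 26244 (Konheim–Weiss)
One tuple (3,7,1,6,1) → sorted (1,1,3,6,7): b_i ≤ 3+i ∀i, a PF.

26244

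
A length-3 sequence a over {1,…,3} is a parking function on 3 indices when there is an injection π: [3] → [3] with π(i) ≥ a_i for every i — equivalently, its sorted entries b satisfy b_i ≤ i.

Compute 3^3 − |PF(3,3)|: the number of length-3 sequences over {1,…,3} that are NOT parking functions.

11

|PF| = (3−3+1)·(3+1)^(3−1) = 1·16 = 16 [KW]
One tuple (3,3,3) → sorted (3,3,3): b_1=3>1, not a PF.
3^3 − 16 = 27 − 16 = 11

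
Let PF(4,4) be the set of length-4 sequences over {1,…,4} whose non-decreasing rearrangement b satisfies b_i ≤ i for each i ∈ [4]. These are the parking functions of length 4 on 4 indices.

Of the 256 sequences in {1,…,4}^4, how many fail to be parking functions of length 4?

131

Count = 1·5^3 = 1·125 = 125 (Konheim–Weiss)
Check (4,3,2,4) → sorted (2,3,4,4): b_1=2>1, not a PF.
4^4 − 125 = 256 − 125 = 131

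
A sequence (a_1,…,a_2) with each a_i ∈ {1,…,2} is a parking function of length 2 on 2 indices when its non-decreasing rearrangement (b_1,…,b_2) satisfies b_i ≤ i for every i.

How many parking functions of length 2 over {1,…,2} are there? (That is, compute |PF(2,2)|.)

3

|PF| = (3−2)·3^(2−1) = 1×3 = 3 (Pollak)
One tuple (1,2) → sorted (1,2): b_i ≤ i ∀i, a PF.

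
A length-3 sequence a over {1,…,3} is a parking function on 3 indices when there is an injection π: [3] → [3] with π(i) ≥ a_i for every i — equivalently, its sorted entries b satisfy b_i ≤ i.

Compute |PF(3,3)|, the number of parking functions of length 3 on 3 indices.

|PF(3,3)| = (4−3)·4^(3−1) = 1 · 16 = 16 (Pollak)
E.g. (3,1,1) → sorted (1,1,3): b_i ≤ i ∀i, a PF.

16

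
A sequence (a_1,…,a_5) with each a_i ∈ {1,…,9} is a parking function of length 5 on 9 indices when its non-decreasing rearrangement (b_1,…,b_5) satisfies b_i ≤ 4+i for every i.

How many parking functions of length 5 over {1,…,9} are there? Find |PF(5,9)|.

50000

|PF| = 5·10^4 = 5 · 10000 = 50000 (Konheim–Weiss)
Check (9,5,2,5,6) → sorted (2,5,5,6,9): b_i ≤ 4+i ∀i, a PF.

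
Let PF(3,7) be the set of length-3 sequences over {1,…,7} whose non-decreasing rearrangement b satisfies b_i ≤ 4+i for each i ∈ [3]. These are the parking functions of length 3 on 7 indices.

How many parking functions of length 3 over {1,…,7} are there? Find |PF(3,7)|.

320

|PF(3,7)| = 5·8^2 = 5×64 = 320 (Konheim–Weiss)
One tuple (7,6,5) → sorted (5,6,7): b_i ≤ 4+i ∀i, a PF.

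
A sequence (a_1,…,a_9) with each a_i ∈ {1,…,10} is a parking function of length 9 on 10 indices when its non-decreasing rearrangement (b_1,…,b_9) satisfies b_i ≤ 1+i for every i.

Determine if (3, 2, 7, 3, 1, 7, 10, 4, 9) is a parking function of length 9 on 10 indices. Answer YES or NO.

YES

Rearranged: b = (1, 2, 3, 3, 4, 7, 7, 9, 10).
  b_1=1 ≤ 2
  b_2=2 ≤ 3
  b_3=3 ≤ 4
  b_4=3 ≤ 5
  b_5=4 ≤ 6
  b_6=7 ≤ 7
  b_7=7 ≤ 8
  b_8=9 ≤ 9
  b_9=10 ≤ 10
All bounds hold ⇒ YES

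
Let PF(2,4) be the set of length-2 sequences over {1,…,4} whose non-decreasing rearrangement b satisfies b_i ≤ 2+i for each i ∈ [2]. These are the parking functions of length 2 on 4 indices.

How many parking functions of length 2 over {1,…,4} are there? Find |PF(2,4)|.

15

|PF| = (4−2+1)·(4+1)^(2−1) = 3×5 = 15 [KW]
One tuple (1,3) → sorted (1,3): b_i ≤ 2+i ∀i, a PF.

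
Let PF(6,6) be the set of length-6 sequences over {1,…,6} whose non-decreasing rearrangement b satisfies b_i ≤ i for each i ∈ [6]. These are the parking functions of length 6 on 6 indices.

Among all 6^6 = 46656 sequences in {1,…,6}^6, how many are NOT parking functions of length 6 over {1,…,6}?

29849

Count = 1·7^5 = 1·16807 = 16807
E.g. (6,5,4,3,5,1) → sorted (1,3,4,5,5,6): b_2=3>2, not a PF.
Total 46656; non-PF = 46656−16807 = 29849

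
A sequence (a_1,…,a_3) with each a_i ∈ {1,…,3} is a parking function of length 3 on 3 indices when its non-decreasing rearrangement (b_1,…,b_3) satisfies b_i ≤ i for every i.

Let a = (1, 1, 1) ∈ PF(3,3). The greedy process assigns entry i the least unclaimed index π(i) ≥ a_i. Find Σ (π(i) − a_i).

Σπ = 6 ({1..3} each once); Σa = 1+1+1 = 3; disp = 6−3 = 3.

3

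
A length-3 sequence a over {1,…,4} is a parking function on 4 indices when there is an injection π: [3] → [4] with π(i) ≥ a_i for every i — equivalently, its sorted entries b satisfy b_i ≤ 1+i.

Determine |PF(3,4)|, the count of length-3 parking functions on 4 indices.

#PF = (4−3+1)·(4+1)^(3−1) = 2×25 = 50
Check (1,3,3) → sorted (1,3,3): b_i ≤ 1+i ∀i, a PF.

50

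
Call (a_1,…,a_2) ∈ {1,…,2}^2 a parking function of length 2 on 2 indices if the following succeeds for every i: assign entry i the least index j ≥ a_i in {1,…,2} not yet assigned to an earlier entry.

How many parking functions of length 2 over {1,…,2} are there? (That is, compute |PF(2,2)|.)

3

#PF = (2+1−2)·(2+1)^{2−1} = 1 · 3 = 3 (Konheim–Weiss)
E.g. (2,1) → sorted (1,2): b_i ≤ i ∀i, a PF.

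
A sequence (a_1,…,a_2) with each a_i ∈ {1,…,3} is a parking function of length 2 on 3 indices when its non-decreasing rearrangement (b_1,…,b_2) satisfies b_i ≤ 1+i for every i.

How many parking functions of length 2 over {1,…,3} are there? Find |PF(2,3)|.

8

|PF| = (3−2+1)·(3+1)^(2−1) = 2·4 = 8 (Pollak)
Check (2,3) → sorted (2,3): b_i ≤ 1+i ∀i, a PF.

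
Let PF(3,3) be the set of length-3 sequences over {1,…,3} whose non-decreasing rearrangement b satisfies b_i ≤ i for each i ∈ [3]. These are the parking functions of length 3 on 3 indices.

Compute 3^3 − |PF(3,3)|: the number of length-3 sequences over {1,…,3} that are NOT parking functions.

|PF| = (4−3)·4^(3−1) = 1 · 16 = 16 (Pollak)
Check (2,3,2) → sorted (2,2,3): b_1=2>1, not a PF.
3^3 − 16 = 27 − 16 = 11

11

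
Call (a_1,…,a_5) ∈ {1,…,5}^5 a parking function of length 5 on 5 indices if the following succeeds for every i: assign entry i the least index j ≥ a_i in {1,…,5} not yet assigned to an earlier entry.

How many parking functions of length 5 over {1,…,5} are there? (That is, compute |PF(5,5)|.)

1296

|PF(5,5)| = 1·6^4 = 1·1296 = 1296 (Pollak)
One tuple (1,1,3,1,3) → sorted (1,1,1,3,3): b_i ≤ i ∀i, a PF.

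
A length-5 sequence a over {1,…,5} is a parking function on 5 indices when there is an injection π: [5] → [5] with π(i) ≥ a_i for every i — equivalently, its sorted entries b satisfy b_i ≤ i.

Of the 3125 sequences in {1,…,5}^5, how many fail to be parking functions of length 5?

|PF(5,5)| = (6−5)·6^(5−1) = 1 · 1296 = 1296 [KW]
Example (5,2,1,5,3) → sorted (1,2,3,5,5): b_4=5>4, not a PF.
5^5 − 1296 = 3125 − 1296 = 1829

1829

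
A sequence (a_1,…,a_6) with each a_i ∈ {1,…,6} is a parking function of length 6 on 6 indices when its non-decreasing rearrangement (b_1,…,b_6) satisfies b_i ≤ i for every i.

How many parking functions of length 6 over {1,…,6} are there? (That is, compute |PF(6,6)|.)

#PF = (7−6)·7^(6−1) = 1 · 16807 = 16807 [KW]
Example (1,5,6,1,3,1) → sorted (1,1,1,3,5,6): b_i ≤ i ∀i, a PF.

16807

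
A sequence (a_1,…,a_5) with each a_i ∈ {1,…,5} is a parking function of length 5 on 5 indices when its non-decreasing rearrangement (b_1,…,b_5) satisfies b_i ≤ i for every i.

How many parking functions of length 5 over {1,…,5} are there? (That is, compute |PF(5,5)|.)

1296

Count = (5+1−5)·(5+1)^{5−1} = 1×1296 = 1296
E.g. (2,2,2,4,1) → sorted (1,2,2,2,4): b_i ≤ i ∀i, a PF.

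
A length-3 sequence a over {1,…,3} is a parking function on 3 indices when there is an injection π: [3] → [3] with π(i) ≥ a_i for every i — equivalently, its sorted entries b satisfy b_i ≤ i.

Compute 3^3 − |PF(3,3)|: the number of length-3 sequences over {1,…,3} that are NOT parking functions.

|PF| = 1·4^2 = 1·16 = 16 (Pollak)
One tuple (2,2,2) → sorted (2,2,2): b_1=2>1, not a PF.
So 27 − 16 = 11 fail.

11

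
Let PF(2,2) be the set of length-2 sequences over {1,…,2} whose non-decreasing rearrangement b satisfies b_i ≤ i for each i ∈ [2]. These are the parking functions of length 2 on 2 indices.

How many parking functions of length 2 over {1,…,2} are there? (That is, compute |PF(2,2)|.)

3

|PF| = (2+1−2)·(2+1)^{2−1} = 1 · 3 = 3 (Konheim–Weiss)
Example (1,1) → sorted (1,1): b_i ≤ i ∀i, a PF.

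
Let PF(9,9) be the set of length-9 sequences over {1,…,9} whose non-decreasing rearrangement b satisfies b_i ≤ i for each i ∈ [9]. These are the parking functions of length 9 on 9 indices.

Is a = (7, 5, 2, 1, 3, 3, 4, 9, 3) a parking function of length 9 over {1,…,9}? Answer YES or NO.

YES

Order a: b = (1, 2, 3, 3, 3, 4, 5, 7, 9).
  b_1=1 ≤ 1
  b_2=2 ≤ 2
  b_3=3 ≤ 3
  b_4=3 ≤ 4
  b_5=3 ≤ 5
  b_6=4 ≤ 6
  b_7=5 ≤ 7
  b_8=7 ≤ 8
  b_9=9 ≤ 9
All bounds hold ⇒ YES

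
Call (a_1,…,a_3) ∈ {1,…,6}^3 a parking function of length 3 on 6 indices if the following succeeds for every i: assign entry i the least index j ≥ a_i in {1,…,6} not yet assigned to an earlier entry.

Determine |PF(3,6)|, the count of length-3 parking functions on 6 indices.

|PF(3,6)| = (7−3)·7^(3−1) = 4×49 = 196 [KW]
E.g. (1,4,3) → sorted (1,3,4): b_i ≤ 3+i ∀i, a PF.

196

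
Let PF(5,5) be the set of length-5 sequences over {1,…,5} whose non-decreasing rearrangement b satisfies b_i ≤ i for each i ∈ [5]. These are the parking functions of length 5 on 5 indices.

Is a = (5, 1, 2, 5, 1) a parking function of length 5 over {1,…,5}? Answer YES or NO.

Sorted: b = (1, 1, 2, 5, 5).
  b_1=1 ≤ 1
  b_2=1 ≤ 2
  b_3=2 ≤ 3
  b_4=5 > 4
  fails at i=4 ⇒ NO

NO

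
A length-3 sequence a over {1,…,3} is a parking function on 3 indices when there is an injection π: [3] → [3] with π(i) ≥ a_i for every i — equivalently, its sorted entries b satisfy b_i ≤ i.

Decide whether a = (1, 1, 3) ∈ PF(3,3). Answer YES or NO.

YES

Rearranged: b = (1, 1, 3).
  b_1=1 ≤ 1
  b_2=1 ≤ 2
  b_3=3 ≤ 3
All bounds hold ⇒ YES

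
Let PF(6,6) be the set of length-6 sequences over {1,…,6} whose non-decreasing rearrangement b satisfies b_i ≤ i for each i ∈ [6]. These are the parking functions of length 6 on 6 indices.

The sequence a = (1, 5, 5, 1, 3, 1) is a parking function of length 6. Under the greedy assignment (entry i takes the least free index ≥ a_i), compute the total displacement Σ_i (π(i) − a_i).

5

Σπ = 6·7/2 = 21 (π permutes [6]); Σa = 1+5+5+1+3+1 = 16; disp = 21−16 = 5.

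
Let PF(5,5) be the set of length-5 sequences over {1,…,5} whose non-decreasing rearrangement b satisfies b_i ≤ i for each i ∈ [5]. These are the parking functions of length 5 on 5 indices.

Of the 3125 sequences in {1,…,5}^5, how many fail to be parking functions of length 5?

|PF| = (6−5)·6^(5−1) = 1·1296 = 1296 (Konheim–Weiss)
E.g. (5,1,5,2,2) → sorted (1,2,2,5,5): b_4=5>4, not a PF.
Total 3125; non-PF = 3125−1296 = 1829

1829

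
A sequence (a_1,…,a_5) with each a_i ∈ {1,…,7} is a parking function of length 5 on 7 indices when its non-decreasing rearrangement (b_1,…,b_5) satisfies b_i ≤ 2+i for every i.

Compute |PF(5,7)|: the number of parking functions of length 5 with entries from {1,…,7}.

12288

|PF(5,7)| = 3·8^4 = 3 · 4096 = 12288 (Konheim–Weiss)
One tuple (4,1,1,6,6) → sorted (1,1,4,6,6): b_i ≤ 2+i ∀i, a PF.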